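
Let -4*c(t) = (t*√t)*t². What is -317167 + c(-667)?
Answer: -317167 + 296740963*I*√667/4 ≈ -3.1717e+5 + 1.9159e+9*I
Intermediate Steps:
c(t) = -t^(7/2)/4 (c(t) = -t*√t*t²/4 = -t^(3/2)*t²/4 = -t^(7/2)/4)
-317167 + c(-667) = -317167 - (-296740963)*I*√667/4 = -317167 + 296740963*I*√667/4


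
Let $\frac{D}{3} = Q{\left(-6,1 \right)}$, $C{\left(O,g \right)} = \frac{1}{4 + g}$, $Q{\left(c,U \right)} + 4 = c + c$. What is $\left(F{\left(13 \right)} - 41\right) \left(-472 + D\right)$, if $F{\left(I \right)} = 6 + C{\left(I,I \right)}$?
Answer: $\frac{308880}{17} \approx 18169.0$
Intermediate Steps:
$Q{\left(c,U \right)} = -4 + 2 c$ ($Q{\left(c,U \right)} = -4 + \left(c + c\right) = -4 + 2 c$)
$D = -48$ ($D = 3 \left(-4 + 2 \left(-6\right)\right) = 3 \left(-4 - 12\right) = 3 \left(-16\right) = -48$)
$F{\left(I \right)} = 6 + \frac{1}{4 + I}$
$\left(F{\left(13 \right)} - 41\right) \left(-472 + D\right) = \left(\frac{25 + 6 \cdot 13}{4 + 13} - 41\right) \left(-472 - 48\right) = \left(\frac{25 + 78}{17} - 41\right) \left(-520\right) = \left(\frac{1}{17} \cdot 103 - 41\right) \left(-520\right) = \left(\frac{103}{17} - 41\right) \left(-520\right) = \left(- \frac{594}{17}\right) \left(-520\right) = \frac{308880}{17}$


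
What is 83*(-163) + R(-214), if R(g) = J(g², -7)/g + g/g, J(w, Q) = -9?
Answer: -2894983/214 ≈ -13528.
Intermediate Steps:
R(g) = 1 - 9/g (R(g) = -9/g + g/g = -9/g + 1 = 1 - 9/g)
83*(-163) + R(-214) = 83*(-163) + (-9 - 214)/(-214) = -13529 - 1/214*(-223) = -13529 + 223/214 = -2894983/214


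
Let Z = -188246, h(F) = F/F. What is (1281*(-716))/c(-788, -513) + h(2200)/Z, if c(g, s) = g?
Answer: 43164619357/37084462 ≈ 1164.0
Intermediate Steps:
h(F) = 1
(1281*(-716))/c(-788, -513) + h(2200)/Z = (1281*(-716))/(-788) + 1/(-188246) = -917196*(-1/788) + 1*(-1/188246) = 229299/197 - 1/188246 = 43164619357/37084462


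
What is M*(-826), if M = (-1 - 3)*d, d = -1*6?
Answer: -19824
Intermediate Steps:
d = -6
M = 24 (M = (-1 - 3)*(-6) = -4*(-6) = 24)
M*(-826) = 24*(-826) = -19824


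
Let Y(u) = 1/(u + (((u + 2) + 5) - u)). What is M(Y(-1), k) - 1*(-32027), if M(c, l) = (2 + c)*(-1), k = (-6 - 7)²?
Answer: 192149/6 ≈ 32025.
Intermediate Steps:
Y(u) = 1/(7 + u) (Y(u) = 1/(u + (((2 + u) + 5) - u)) = 1/(u + ((7 + u) - u)) = 1/(u + 7) = 1/(7 + u))
k = 169 (k = (-13)² = 169)
M(c, l) = -2 - c
M(Y(-1), k) - 1*(-32027) = (-2 - 1/(7 - 1)) - 1*(-32027) = (-2 - 1/6) + 32027 = (-2 - 1*⅙) + 32027 = (-2 - ⅙) + 32027 = -13/6 + 32027 = 192149/6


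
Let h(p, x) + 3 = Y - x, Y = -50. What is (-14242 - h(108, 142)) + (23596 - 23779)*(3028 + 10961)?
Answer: -2574034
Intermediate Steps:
h(p, x) = -53 - x (h(p, x) = -3 + (-50 - x) = -53 - x)
(-14242 - h(108, 142)) + (23596 - 23779)*(3028 + 10961) = (-14242 - (-53 - 1*142)) + (23596 - 23779)*(3028 + 10961) = (-14242 - (-53 - 142)) - 183*13989 = (-14242 - 1*(-195)) - 2559987 = (-14242 + 195) - 2559987 = -14047 - 2559987 = -2574034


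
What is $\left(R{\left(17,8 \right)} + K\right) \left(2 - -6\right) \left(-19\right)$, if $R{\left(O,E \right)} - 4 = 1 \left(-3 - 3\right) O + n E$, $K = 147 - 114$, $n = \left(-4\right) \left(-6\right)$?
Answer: $-19304$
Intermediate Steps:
$n = 24$
$K = 33$ ($K = 147 - 114 = 33$)
$R{\left(O,E \right)} = 4 - 6 O + 24 E$ ($R{\left(O,E \right)} = 4 + \left(1 \left(-3 - 3\right) O + 24 E\right) = 4 + \left(1 \left(-6\right) O + 24 E\right) = 4 + \left(- 6 O + 24 E\right) = 4 - 6 O + 24 E$)
$\left(R{\left(17,8 \right)} + K\right) \left(2 - -6\right) \left(-19\right) = \left(\left(4 - 102 + 24 \cdot 8\right) + 33\right) \left(2 - -6\right) \left(-19\right) = \left(\left(4 - 102 + 192\right) + 33\right) \left(2 + 6\right) \left(-19\right) = \left(94 + 33\right) 8 \left(-19\right) = 127 \left(-152\right) = -19304$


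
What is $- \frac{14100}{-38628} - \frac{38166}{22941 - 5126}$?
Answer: $- \frac{101923729}{57346485} \approx -1.7773$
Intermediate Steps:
$- \frac{14100}{-38628} - \frac{38166}{22941 - 5126} = \left(-14100\right) \left(- \frac{1}{38628}\right) - \frac{38166}{22941 - 5126} = \frac{1175}{3219} - \frac{38166}{17815} = - \frac{101923729}{57346485}$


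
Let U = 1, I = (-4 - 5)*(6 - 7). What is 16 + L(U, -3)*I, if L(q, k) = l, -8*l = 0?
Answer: 16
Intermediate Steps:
I = 9 (I = -9*(-1) = 9)
l = 0 (l = -1/8*0 = 0)
L(q, k) = 0
16 + L(U, -3)*I = 16 + 0*9 = 16 + 0 = 16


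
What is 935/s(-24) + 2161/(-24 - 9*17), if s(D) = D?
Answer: -24151/472 ≈ -51.167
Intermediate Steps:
935/s(-24) + 2161/(-24 - 9*17) = 935/(-24) + 2161/(-24 - 9*17) = 935*(-1/24) + 2161/(-24 - 153) = -935/24 + 2161/(-177) = -935/24 + 2161*(-1/177) = -935/24 - 2161/177 = -24151/472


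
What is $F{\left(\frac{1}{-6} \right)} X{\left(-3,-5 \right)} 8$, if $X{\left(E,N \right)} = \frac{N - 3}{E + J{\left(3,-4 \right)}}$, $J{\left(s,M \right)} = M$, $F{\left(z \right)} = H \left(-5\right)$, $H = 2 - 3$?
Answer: $\frac{320}{7} \approx 45.714$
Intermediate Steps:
$H = -1$
$F{\left(z \right)} = 5$ ($F{\left(z \right)} = \left(-1\right) \left(-5\right) = 5$)
$X{\left(E,N \right)} = \frac{-3 + N}{-4 + E}$ ($X{\left(E,N \right)} = \frac{N - 3}{E - 4} = \frac{-3 + N}{-4 + E}$)
$F{\left(\frac{1}{-6} \right)} X{\left(-3,-5 \right)} 8 = 5 \frac{-3 - 5}{-4 - 3} \cdot 8 = 5 \frac{1}{-7} \left(-8\right) 8 = 5 \left(\left(- \frac{1}{7}\right) \left(-8\right)\right) 8 = 5 \cdot \frac{8}{7} \cdot 8 = \frac{40}{7} \cdot 8 = \frac{320}{7}$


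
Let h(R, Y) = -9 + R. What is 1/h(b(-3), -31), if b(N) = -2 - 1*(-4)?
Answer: -1/7 ≈ -0.14286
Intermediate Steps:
b(N) = 2 (b(N) = -2 + 4 = 2)
1/h(b(-3), -31) = 1/(-9 + 2) = 1/(-7) = -1/7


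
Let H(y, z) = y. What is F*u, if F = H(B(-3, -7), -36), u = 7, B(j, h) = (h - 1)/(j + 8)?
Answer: -56/5 ≈ -11.200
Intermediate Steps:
B(j, h) = (-1 + h)/(8 + j)
F = -8/5 (F = (-1 - 7)/(8 - 3) = -8/5 ≈ -1.6000)
F*u = -8/5*7 = -56/5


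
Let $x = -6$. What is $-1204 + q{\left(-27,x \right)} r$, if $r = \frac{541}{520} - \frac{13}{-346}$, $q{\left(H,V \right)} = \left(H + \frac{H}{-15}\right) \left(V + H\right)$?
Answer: $- \frac{69172733}{224900} \approx -307.57$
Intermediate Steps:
$q{\left(H,V \right)} = \frac{14 H \left(H + V\right)}{15}$ ($q{\left(H,V \right)} = \left(H + H \left(- \frac{1}{15}\right)\right) \left(H + V\right) = \left(H - \frac{H}{15}\right) \left(H + V\right) = \frac{14 H}{15} \left(H + V\right) = \frac{14 H \left(H + V\right)}{15}$)
$r = \frac{96973}{89960}$ ($r = 541 \cdot \frac{1}{520} - - \frac{13}{346} = \frac{541}{520} + \frac{13}{346} = \frac{96973}{89960} \approx 1.078$)
$-1204 + q{\left(-27,x \right)} r = -1204 + \frac{14}{15} \left(-27\right) \left(-27 - 6\right) \frac{96973}{89960} = -1204 + \frac{14}{15} \left(-27\right) \left(-33\right) \frac{96973}{89960} = -1204 + \frac{4158}{5} \cdot \frac{96973}{89960} = -1204 + \frac{201606867}{224900} = - \frac{69172733}{224900}$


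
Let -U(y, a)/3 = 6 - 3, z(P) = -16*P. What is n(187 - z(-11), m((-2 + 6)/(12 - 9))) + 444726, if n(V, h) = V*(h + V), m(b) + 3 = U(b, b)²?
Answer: 445705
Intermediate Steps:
U(y, a) = -9 (U(y, a) = -3*(6 - 3) = -3*3 = -9)
m(b) = 78 (m(b) = -3 + (-9)² = -3 + 81 = 78)
n(V, h) = V*(V + h)
n(187 - z(-11), m((-2 + 6)/(12 - 9))) + 444726 = (187 - (-16)*(-11))*((187 - (-16)*(-11)) + 78) + 444726 = (187 - 1*176)*((187 - 1*176) + 78) + 444726 = (187 - 176)*((187 - 176) + 78) + 444726 = 11*(11 + 78) + 444726 = 11*89 + 444726 = 979 + 444726 = 445705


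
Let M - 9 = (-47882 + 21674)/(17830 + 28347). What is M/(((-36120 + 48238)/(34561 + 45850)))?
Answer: 31310837235/559572886 ≈ 55.955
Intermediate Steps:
M = 389385/46177 (M = 9 + (-47882 + 21674)/(17830 + 28347) = 9 - 26208/46177 = 389385/46177 ≈ 8.4324)
M/(((-36120 + 48238)/(34561 + 45850))) = 389385/(46177*(((-36120 + 48238)/(34561 + 45850)))) = 389385/(46177*((12118/80411))) = 389385/(46177*((12118*(1/80411)))) = 389385/(46177*(12118/80411)) = (389385/46177)*(80411/12118) = 31310837235/559572886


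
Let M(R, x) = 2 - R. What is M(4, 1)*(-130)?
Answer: 260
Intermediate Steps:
M(4, 1)*(-130) = (2 - 1*4)*(-130) = (2 - 4)*(-130) = -2*(-130) = 260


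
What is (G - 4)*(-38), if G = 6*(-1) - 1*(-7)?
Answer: 114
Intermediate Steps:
G = 1 (G = -6 + 7 = 1)
(G - 4)*(-38) = (1 - 4)*(-38) = -3*(-38) = 114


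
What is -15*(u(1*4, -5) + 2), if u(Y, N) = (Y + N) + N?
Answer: 60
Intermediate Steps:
u(Y, N) = Y + 2*N (u(Y, N) = (N + Y) + N = Y + 2*N)
-15*(u(1*4, -5) + 2) = -15*((1*4 + 2*(-5)) + 2) = -15*((4 - 10) + 2) = -15*(-6 + 2) = -15*(-4) = 60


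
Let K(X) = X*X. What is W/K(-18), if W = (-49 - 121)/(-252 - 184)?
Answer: 85/70632 ≈ 0.0012034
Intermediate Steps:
W = 85/218 (W = -170/(-436) = -170*(-1/436) = 85/218 ≈ 0.38991)
K(X) = X²
W/K(-18) = 85/(218*((-18)²)) = (85/218)/324 = (85/218)*(1/324) = 85/70632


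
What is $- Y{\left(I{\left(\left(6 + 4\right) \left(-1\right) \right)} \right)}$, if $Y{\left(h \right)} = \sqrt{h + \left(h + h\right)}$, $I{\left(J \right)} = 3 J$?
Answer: $- 3 i \sqrt{10} \approx - 9.4868 i$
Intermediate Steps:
$Y{\left(h \right)} = \sqrt{3} \sqrt{h}$ ($Y{\left(h \right)} = \sqrt{h + 2 h} = \sqrt{3 h} = \sqrt{3} \sqrt{h}$)
$- Y{\left(I{\left(\left(6 + 4\right) \left(-1\right) \right)} \right)} = - \sqrt{3} \sqrt{3 \left(6 + 4\right) \left(-1\right)} = - \sqrt{3} \sqrt{3 \cdot 10 \left(-1\right)} = - \sqrt{3} \sqrt{3 \left(-10\right)} = - \sqrt{3} \sqrt{-30} = - \sqrt{3} i \sqrt{30} = - 3 i \sqrt{10}$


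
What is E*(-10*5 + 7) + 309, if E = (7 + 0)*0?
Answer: 309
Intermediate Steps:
E = 0 (E = 7*0 = 0)
E*(-10*5 + 7) + 309 = 0*(-10*5 + 7) + 309 = 0*(-50 + 7) + 309 = 0*(-43) + 309 = 0 + 309 = 309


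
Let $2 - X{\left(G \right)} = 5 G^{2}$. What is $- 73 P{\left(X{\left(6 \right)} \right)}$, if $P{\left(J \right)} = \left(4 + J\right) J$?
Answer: $-2260956$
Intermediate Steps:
$X{\left(G \right)} = 2 - 5 G^{2}$
$P{\left(J \right)} = J \left(4 + J\right)$
$- 73 P{\left(X{\left(6 \right)} \right)} = - 73 \left(2 - 5 \cdot 6^{2}\right) \left(4 + \left(2 - 5 \cdot 6^{2}\right)\right) = - 73 \left(2 - 180\right) \left(4 + \left(2 - 180\right)\right) = - 73 \left(- 178 \left(4 - 178\right)\right) = - 73 \left(\left(-178\right) \left(-174\right)\right) = \left(-73\right) 30972 = -2260956$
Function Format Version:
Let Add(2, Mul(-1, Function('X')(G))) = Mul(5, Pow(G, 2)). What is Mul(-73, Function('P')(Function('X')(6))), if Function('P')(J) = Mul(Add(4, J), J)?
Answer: -2260956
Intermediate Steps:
Function('X')(G) = Add(2, Mul(-5, Pow(G, 2))) (Function('X')(G) = Add(2, Mul(-1, Mul(5, Pow(G, 2)))) = Add(2, Mul(-5, Pow(G, 2))))
Function('P')(J) = Mul(J, Add(4, J))
Mul(-73, Function('P')(Function('X')(6))) = Mul(-73, Mul(Add(2, Mul(-5, Pow(6, 2))), Add(4, Add(2, Mul(-5, Pow(6, 2)))))) = Mul(-73, Mul(Add(2, Mul(-5, 36)), Add(4, Add(2, Mul(-5, 36))))) = Mul(-73, Mul(Add(2, -180), Add(4, Add(2, -180)))) = Mul(-73, Mul(-178, Add(4, -178))) = Mul(-73, Mul(-178, -174)) = Mul(-73, 30972) = -2260956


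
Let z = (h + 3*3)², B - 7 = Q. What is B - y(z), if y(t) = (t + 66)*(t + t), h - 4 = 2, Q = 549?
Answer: -130394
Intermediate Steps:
B = 556 (B = 7 + 549 = 556)
h = 6 (h = 4 + 2 = 6)
z = 225 (z = (6 + 3*3)² = (6 + 9)² = 15² = 225)
y(t) = 2*t*(66 + t) (y(t) = (66 + t)*(2*t) = 2*t*(66 + t))
B - y(z) = 556 - 2*225*(66 + 225) = 556 - 2*225*291 = 556 - 1*130950 = 556 - 130950 = -130394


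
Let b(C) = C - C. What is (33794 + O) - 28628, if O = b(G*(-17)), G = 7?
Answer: 5166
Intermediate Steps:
b(C) = 0
O = 0
(33794 + O) - 28628 = (33794 + 0) - 28628 = 33794 - 28628 = 5166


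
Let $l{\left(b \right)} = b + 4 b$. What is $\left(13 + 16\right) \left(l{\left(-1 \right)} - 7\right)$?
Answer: $-348$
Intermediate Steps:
$l{\left(b \right)} = 5 b$
$\left(13 + 16\right) \left(l{\left(-1 \right)} - 7\right) = \left(13 + 16\right) \left(5 \left(-1\right) - 7\right) = 29 \left(-5 - 7\right) = 29 \left(-12\right) = -348$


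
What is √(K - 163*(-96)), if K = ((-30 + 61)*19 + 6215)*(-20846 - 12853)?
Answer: 2*I*√57318087 ≈ 15142.0*I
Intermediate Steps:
K = -229287996 (K = (31*19 + 6215)*(-33699) = (589 + 6215)*(-33699) = 6804*(-33699) = -229287996)
√(K - 163*(-96)) = √(-229287996 - 163*(-96)) = √(-229287996 + 15648) = √(-229272348) = 2*I*√57318087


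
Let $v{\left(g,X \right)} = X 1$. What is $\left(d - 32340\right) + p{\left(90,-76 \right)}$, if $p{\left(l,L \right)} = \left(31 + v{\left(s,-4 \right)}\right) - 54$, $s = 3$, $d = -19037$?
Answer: $-51404$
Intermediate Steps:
$v{\left(g,X \right)} = X$
$p{\left(l,L \right)} = -27$ ($p{\left(l,L \right)} = \left(31 - 4\right) - 54 = 27 - 54 = -27$)
$\left(d - 32340\right) + p{\left(90,-76 \right)} = \left(-19037 - 32340\right) - 27 = -51377 - 27 = -51404$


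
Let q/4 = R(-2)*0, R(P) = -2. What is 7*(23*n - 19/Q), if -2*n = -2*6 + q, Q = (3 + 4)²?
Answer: 6743/7 ≈ 963.29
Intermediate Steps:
Q = 49 (Q = 7² = 49)
q = 0 (q = 4*(-2*0) = 4*0 = 0)
n = 6 (n = -(-2*6 + 0)/2 = -(-12 + 0)/2 = -½*(-12) = 6)
7*(23*n - 19/Q) = 7*(23*6 - 19/49) = 7*(138 - 19*1/49) = 7*(138 - 19/49) = 7*(6743/49) = 6743/7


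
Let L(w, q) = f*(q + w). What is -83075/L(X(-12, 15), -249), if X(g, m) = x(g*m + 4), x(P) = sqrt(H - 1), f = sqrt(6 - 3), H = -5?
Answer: 6895225*sqrt(3)/62007 + 83075*I*sqrt(2)/62007 ≈ 192.61 + 1.8947*I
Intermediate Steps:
f = sqrt(3) ≈ 1.7320
x(P) = I*sqrt(6) (x(P) = sqrt(-5 - 1) = sqrt(-6) = I*sqrt(6))
X(g, m) = I*sqrt(6)
L(w, q) = sqrt(3)*(q + w)
-83075/L(X(-12, 15), -249) = -83075*sqrt(3)/(3*(-249 + I*sqrt(6)))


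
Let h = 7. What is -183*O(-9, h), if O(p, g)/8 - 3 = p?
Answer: 8784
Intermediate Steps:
O(p, g) = 24 + 8*p
-183*O(-9, h) = -183*(24 + 8*(-9)) = -183*(24 - 72) = -183*(-48) = 8784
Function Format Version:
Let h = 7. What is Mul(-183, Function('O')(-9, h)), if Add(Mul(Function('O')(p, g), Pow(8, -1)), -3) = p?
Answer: 8784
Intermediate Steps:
Function('O')(p, g) = Add(24, Mul(8, p))
Mul(-183, Function('O')(-9, h)) = Mul(-183, Add(24, Mul(8, -9))) = Mul(-183, Add(24, -72)) = Mul(-183, -48) = 8784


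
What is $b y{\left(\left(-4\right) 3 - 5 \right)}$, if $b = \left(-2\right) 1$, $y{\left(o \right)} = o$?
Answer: $34$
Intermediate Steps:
$b = -2$
$b y{\left(\left(-4\right) 3 - 5 \right)} = - 2 \left(\left(-4\right) 3 - 5\right) = - 2 \left(-12 - 5\right) = \left(-2\right) \left(-17\right) = 34$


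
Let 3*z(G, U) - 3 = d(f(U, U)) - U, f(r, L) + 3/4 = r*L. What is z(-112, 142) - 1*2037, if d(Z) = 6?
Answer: -6244/3 ≈ -2081.3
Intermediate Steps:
f(r, L) = -¾ + L*r (f(r, L) = -¾ + r*L = -¾ + L*r)
z(G, U) = 3 - U/3 (z(G, U) = 1 + (6 - U)/3 = 1 + (2 - U/3) = 3 - U/3)
z(-112, 142) - 1*2037 = (3 - ⅓*142) - 1*2037 = (3 - 142/3) - 2037 = -133/3 - 2037 = -6244/3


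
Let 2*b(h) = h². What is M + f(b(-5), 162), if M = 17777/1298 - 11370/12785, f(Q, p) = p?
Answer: 580179869/3318986 ≈ 174.81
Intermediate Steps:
b(h) = h²/2
M = 42504137/3318986 (M = 17777*(1/1298) - 11370*1/12785 = 17777/1298 - 2274/2557 = 42504137/3318986 ≈ 12.806)
M + f(b(-5), 162) = 42504137/3318986 + 162 = 580179869/3318986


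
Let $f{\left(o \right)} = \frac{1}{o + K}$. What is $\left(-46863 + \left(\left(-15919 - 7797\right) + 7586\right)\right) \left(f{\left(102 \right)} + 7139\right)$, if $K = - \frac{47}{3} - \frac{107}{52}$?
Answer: $- \frac{5912308110877}{13147} \approx -4.4971 \cdot 10^{8}$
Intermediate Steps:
$K = - \frac{2765}{156}$ ($K = \left(-47\right) \frac{1}{3} - \frac{107}{52} = - \frac{47}{3} - \frac{107}{52} = - \frac{2765}{156} \approx -17.724$)
$f{\left(o \right)} = \frac{1}{- \frac{2765}{156} + o}$ ($f{\left(o \right)} = \frac{1}{o - \frac{2765}{156}} = \frac{1}{- \frac{2765}{156} + o}$)
$\left(-46863 + \left(\left(-15919 - 7797\right) + 7586\right)\right) \left(f{\left(102 \right)} + 7139\right) = \left(-46863 + \left(\left(-15919 - 7797\right) + 7586\right)\right) \left(\frac{156}{-2765 + 156 \cdot 102} + 7139\right) = \left(-46863 + \left(-23716 + 7586\right)\right) \left(\frac{156}{-2765 + 15912} + 7139\right) = \left(-46863 - 16130\right) \left(\frac{156}{13147} + 7139\right) = - 62993 \left(156 \cdot \frac{1}{13147} + 7139\right) = - 62993 \left(\frac{156}{13147} + 7139\right) = \left(-62993\right) \frac{93856589}{13147} = - \frac{5912308110877}{13147}$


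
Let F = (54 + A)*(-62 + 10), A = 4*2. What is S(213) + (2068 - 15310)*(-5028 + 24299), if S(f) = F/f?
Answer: -54354745190/213 ≈ -2.5519e+8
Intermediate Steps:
A = 8
F = -3224 (F = (54 + 8)*(-62 + 10) = 62*(-52) = -3224)
S(f) = -3224/f
S(213) + (2068 - 15310)*(-5028 + 24299) = -3224/213 + (2068 - 15310)*(-5028 + 24299) = -3224*1/213 - 13242*19271 = -3224/213 - 255186582 = -54354745190/213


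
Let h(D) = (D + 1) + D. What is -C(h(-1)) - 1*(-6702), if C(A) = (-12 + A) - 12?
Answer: 6727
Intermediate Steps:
h(D) = 1 + 2*D (h(D) = (1 + D) + D = 1 + 2*D)
C(A) = -24 + A
-C(h(-1)) - 1*(-6702) = -(-24 + (1 + 2*(-1))) - 1*(-6702) = -(-24 + (1 - 2)) + 6702 = -(-24 - 1) + 6702 = -1*(-25) + 6702 = 25 + 6702 = 6727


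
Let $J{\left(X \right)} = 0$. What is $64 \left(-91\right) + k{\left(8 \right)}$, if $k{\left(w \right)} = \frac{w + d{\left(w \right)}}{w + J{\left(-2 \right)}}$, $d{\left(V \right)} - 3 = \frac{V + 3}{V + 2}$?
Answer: $- \frac{465799}{80} \approx -5822.5$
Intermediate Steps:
$d{\left(V \right)} = 3 + \frac{3 + V}{2 + V}$ ($d{\left(V \right)} = 3 + \frac{V + 3}{V + 2} = 3 + \frac{3 + V}{2 + V}$)
$k{\left(w \right)} = \frac{w + \frac{9 + 4 w}{2 + w}}{w}$ ($k{\left(w \right)} = \frac{w + \frac{9 + 4 w}{2 + w}}{w + 0} = \frac{w + \frac{9 + 4 w}{2 + w}}{w}$)
$64 \left(-91\right) + k{\left(8 \right)} = 64 \left(-91\right) + \frac{9 + 8^{2} + 6 \cdot 8}{8 \left(2 + 8\right)} = -5824 + \frac{9 + 64 + 48}{8 \cdot 10} = -5824 + \frac{1}{8} \cdot \frac{1}{10} \cdot 121 = -5824 + \frac{121}{80} = - \frac{465799}{80}$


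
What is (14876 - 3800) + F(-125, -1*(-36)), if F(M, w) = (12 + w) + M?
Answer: 10999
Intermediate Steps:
F(M, w) = 12 + M + w
(14876 - 3800) + F(-125, -1*(-36)) = (14876 - 3800) + (12 - 125 - 1*(-36)) = 11076 + (12 - 125 + 36) = 11076 - 77 = 10999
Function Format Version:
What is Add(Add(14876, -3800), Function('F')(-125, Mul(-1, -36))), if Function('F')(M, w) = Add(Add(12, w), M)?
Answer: 10999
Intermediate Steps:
Function('F')(M, w) = Add(12, M, w)
Add(Add(14876, -3800), Function('F')(-125, Mul(-1, -36))) = Add(Add(14876, -3800), Add(12, -125, Mul(-1, -36))) = Add(11076, Add(12, -125, 36)) = Add(11076, -77) = 10999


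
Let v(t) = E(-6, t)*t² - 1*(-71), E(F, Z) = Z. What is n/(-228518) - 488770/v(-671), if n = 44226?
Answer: -662474832389/3451897387476 ≈ -0.19192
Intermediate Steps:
v(t) = 71 + t³ (v(t) = t*t² - 1*(-71) = t³ + 71 = 71 + t³)
n/(-228518) - 488770/v(-671) = 44226/(-228518) - 488770/(71 + (-671)³) = 44226*(-1/228518) - 488770/(71 - 302111711) = -22113/114259 - 488770/(-302111640) = -22113/114259 - 488770*(-1/302111640) = -22113/114259 + 48877/30211164 = -662474832389/3451897387476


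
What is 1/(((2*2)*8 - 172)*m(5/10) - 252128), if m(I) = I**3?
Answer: -2/504291 ≈ -3.9660e-6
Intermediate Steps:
1/(((2*2)*8 - 172)*m(5/10) - 252128) = 1/(((2*2)*8 - 172)*(5/10)**3 - 252128) = 1/((4*8 - 172)*(5*(1/10))**3 - 252128) = 1/((32 - 172)*(1/2)**3 - 252128) = 1/(-140*1/8 - 252128) = 1/(-35/2 - 252128) = 1/(-504291/2) = -2/504291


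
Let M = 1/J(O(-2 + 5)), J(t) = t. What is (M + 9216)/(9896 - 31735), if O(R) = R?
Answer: -27649/65517 ≈ -0.42201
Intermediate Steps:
M = 1/3 (M = 1/(-2 + 5) = 1/3 ≈ 0.33333)
(M + 9216)/(9896 - 31735) = (1/3 + 9216)/(9896 - 31735) = (27649/3)/(-21839) = (27649/3)*(-1/21839) = -27649/65517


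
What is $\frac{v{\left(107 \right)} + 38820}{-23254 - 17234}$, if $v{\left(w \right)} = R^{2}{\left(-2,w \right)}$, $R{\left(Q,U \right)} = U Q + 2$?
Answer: $- \frac{20941}{10122} \approx -2.0689$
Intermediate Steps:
$R{\left(Q,U \right)} = 2 + Q U$ ($R{\left(Q,U \right)} = Q U + 2 = 2 + Q U$)
$v{\left(w \right)} = \left(2 - 2 w\right)^{2}$
$\frac{v{\left(107 \right)} + 38820}{-23254 - 17234} = \frac{4 \left(-1 + 107\right)^{2} + 38820}{-23254 - 17234} = \frac{4 \cdot 106^{2} + 38820}{-40488} = \left(4 \cdot 11236 + 38820\right) \left(- \frac{1}{40488}\right) = \left(44944 + 38820\right) \left(- \frac{1}{40488}\right) = 83764 \left(- \frac{1}{40488}\right) = - \frac{20941}{10122}$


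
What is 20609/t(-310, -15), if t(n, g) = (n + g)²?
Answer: 20609/105625 ≈ 0.19511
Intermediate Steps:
t(n, g) = (g + n)²
20609/t(-310, -15) = 20609/((-15 - 310)²) = 20609/((-325)²) = 20609/105625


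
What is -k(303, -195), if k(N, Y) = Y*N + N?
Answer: 58782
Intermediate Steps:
k(N, Y) = N + N*Y (k(N, Y) = N*Y + N = N + N*Y)
-k(303, -195) = -303*(1 - 195) = -303*(-194) = -1*(-58782) = 58782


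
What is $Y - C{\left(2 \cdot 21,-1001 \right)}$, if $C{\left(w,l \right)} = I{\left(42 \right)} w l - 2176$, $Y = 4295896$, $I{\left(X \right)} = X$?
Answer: $6063836$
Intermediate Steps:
$C{\left(w,l \right)} = -2176 + 42 l w$ ($C{\left(w,l \right)} = 42 w l - 2176 = 42 l w - 2176 = -2176 + 42 l w$)
$Y - C{\left(2 \cdot 21,-1001 \right)} = 4295896 - \left(-2176 + 42 \left(-1001\right) 2 \cdot 21\right) = 4295896 - \left(-2176 + 42 \left(-1001\right) 42\right) = 4295896 - \left(-2176 - 1765764\right) = 4295896 - -1767940 = 4295896 + 1767940 = 6063836$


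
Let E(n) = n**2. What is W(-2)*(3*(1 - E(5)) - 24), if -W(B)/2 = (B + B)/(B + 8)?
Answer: -128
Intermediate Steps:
W(B) = -4*B/(8 + B) (W(B) = -2*(B + B)/(B + 8) = -2*2*B/(8 + B) = -4*B/(8 + B))
W(-2)*(3*(1 - E(5)) - 24) = (-4*(-2)/(8 - 2))*(3*(1 - 1*5**2) - 24) = (-4*(-2)/6)*(3*(1 - 1*25) - 24) = (-4*(-2)*1/6)*(3*(1 - 25) - 24) = 4*(3*(-24) - 24)/3 = 4*(-72 - 24)/3 = (4/3)*(-96) = -128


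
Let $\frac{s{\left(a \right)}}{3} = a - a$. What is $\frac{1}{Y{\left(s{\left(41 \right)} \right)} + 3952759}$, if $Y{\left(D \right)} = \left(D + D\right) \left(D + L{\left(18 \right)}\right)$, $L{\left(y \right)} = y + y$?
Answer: $\frac{1}{3952759} \approx 2.5299 \cdot 10^{-7}$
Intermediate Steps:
$s{\left(a \right)} = 0$ ($s{\left(a \right)} = 3 \left(a - a\right) = 3 \cdot 0 = 0$)
$L{\left(y \right)} = 2 y$
$Y{\left(D \right)} = 2 D \left(36 + D\right)$ ($Y{\left(D \right)} = \left(D + D\right) \left(D + 2 \cdot 18\right) = 2 D \left(D + 36\right) = 2 D \left(36 + D\right)$)
$\frac{1}{Y{\left(s{\left(41 \right)} \right)} + 3952759} = \frac{1}{2 \cdot 0 \left(36 + 0\right) + 3952759} = \frac{1}{2 \cdot 0 \cdot 36 + 3952759} = \frac{1}{0 + 3952759} = \frac{1}{3952759}$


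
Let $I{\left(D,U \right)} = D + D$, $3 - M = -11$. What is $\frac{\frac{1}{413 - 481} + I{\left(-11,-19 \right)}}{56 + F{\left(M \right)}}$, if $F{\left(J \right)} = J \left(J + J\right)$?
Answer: $- \frac{1497}{30464} \approx -0.04914$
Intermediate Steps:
$M = 14$ ($M = 3 - -11 = 3 + 11 = 14$)
$I{\left(D,U \right)} = 2 D$
$F{\left(J \right)} = 2 J^{2}$ ($F{\left(J \right)} = J 2 J = 2 J^{2}$)
$\frac{\frac{1}{413 - 481} + I{\left(-11,-19 \right)}}{56 + F{\left(M \right)}} = \frac{\frac{1}{413 - 481} + 2 \left(-11\right)}{56 + 2 \cdot 14^{2}} = \frac{\frac{1}{-68} - 22}{56 + 2 \cdot 196} = \frac{- \frac{1}{68} - 22}{56 + 392} = - \frac{1497}{68 \cdot 448} = \left(- \frac{1497}{68}\right) \frac{1}{448} = - \frac{1497}{30464}$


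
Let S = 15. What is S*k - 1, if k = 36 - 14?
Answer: 329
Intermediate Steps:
k = 22
S*k - 1 = 15*22 - 1 = 330 - 1 = 329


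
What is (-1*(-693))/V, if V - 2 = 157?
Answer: 231/53 ≈ 4.3585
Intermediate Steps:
V = 159 (V = 2 + 157 = 159)
(-1*(-693))/V = -1*(-693)/159 = 693*(1/159) = 231/53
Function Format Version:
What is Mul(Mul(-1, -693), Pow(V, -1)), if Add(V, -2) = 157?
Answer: Rational(231, 53) ≈ 4.3585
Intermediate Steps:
V = 159 (V = Add(2, 157) = 159)
Mul(Mul(-1, -693), Pow(V, -1)) = Mul(Mul(-1, -693), Pow(159, -1)) = Mul(693, Rational(1, 159)) = Rational(231, 53)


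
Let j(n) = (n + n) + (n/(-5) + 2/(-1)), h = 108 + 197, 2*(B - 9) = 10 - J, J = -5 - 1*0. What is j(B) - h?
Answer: -2773/10 ≈ -277.30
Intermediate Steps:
J = -5 (J = -5 + 0 = -5)
B = 33/2 (B = 9 + (10 - 1*(-5))/2 = 9 + (10 + 5)/2 = 9 + (½)*15 = 9 + 15/2 = 33/2 ≈ 16.500)
h = 305
j(n) = -2 + 9*n/5 (j(n) = 2*n + (n*(-⅕) + 2*(-1)) = 2*n + (-n/5 - 2) = 2*n + (-2 - n/5) = -2 + 9*n/5)
j(B) - h = (-2 + (9/5)*(33/2)) - 1*305 = (-2 + 297/10) - 305 = 277/10 - 305 = -2773/10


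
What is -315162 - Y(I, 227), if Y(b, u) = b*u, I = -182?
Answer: -273848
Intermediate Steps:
-315162 - Y(I, 227) = -315162 - (-182)*227 = -315162 - 1*(-41314) = -315162 + 41314 = -273848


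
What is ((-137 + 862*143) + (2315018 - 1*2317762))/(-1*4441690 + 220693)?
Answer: -120385/4220997 ≈ -0.028521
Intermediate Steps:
((-137 + 862*143) + (2315018 - 1*2317762))/(-1*4441690 + 220693) = ((-137 + 123266) + (2315018 - 2317762))/(-4441690 + 220693) = (123129 - 2744)/(-4220997) = 120385*(-1/4220997) = -120385/4220997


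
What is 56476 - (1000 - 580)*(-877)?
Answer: 424816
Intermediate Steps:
56476 - (1000 - 580)*(-877) = 56476 - 420*(-877) = 56476 - 1*(-368340) = 56476 + 368340 = 424816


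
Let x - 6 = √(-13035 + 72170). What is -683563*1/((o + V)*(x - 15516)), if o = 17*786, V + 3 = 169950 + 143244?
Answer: 37200218/275566005697 + 35977*√59135/4133490085455 ≈ 0.00013711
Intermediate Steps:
x = 6 + √59135 (x = 6 + √(-13035 + 72170) = 6 + √59135 ≈ 249.18)
V = 313191 (V = -3 + (169950 + 143244) = -3 + 313194 = 313191)
o = 13362
-683563*1/((o + V)*(x - 15516)) = -683563*1/((13362 + 313191)*((6 + √59135) - 15516)) = -683563*1/(326553*(-15510 + √59135)) = -683563/(-5064837030 + 326553*√59135)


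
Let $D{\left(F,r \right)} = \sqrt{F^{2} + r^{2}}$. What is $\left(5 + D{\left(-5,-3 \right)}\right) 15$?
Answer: $75 + 15 \sqrt{34} \approx 162.46$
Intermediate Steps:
$\left(5 + D{\left(-5,-3 \right)}\right) 15 = \left(5 + \sqrt{\left(-5\right)^{2} + \left(-3\right)^{2}}\right) 15 = \left(5 + \sqrt{25 + 9}\right) 15 = \left(5 + \sqrt{34}\right) 15 = 75 + 15 \sqrt{34}$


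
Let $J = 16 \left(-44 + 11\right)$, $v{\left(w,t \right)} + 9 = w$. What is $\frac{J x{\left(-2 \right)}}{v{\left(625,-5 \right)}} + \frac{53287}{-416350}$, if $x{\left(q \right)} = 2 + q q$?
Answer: $- \frac{15361609}{2914450} \approx -5.2708$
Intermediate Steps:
$x{\left(q \right)} = 2 + q^{2}$
$v{\left(w,t \right)} = -9 + w$
$J = -528$ ($J = 16 \left(-33\right) = -528$)
$\frac{J x{\left(-2 \right)}}{v{\left(625,-5 \right)}} + \frac{53287}{-416350} = \frac{\left(-528\right) \left(2 + \left(-2\right)^{2}\right)}{-9 + 625} + \frac{53287}{-416350} = \frac{\left(-528\right) \left(2 + 4\right)}{616} + 53287 \left(- \frac{1}{416350}\right) = \left(-528\right) 6 \cdot \frac{1}{616} - \frac{53287}{416350} = \left(-3168\right) \frac{1}{616} - \frac{53287}{416350} = - \frac{36}{7} - \frac{53287}{416350} = - \frac{15361609}{2914450}$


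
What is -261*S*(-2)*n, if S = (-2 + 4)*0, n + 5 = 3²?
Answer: 0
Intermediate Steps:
n = 4 (n = -5 + 3² = -5 + 9 = 4)
S = 0 (S = 2*0 = 0)
-261*S*(-2)*n = -261*0*(-2)*4 = -0*4 = -261*0 = 0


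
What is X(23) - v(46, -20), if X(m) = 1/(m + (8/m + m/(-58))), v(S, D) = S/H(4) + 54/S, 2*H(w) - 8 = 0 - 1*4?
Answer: -16992370/704191 ≈ -24.130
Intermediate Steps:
H(w) = 2 (H(w) = 4 + (0 - 1*4)/2 = 4 + (0 - 4)/2 = 4 + (½)*(-4) = 4 - 2 = 2)
v(S, D) = S/2 + 54/S
X(m) = 1/(8/m + 57*m/58) (X(m) = 1/(m + (8/m + m*(-1/58))) = 1/(m + (8/m - m/58)) = 1/(8/m + 57*m/58))
X(23) - v(46, -20) = 58*23/(464 + 57*23²) - ((½)*46 + 54/46) = 58*23/(464 + 57*529) - (23 + 54*(1/46)) = 58*23/(464 + 30153) - (23 + 27/23) = 58*23/30617 - 1*556/23 = 58*23*(1/30617) - 556/23 = 1334/30617 - 556/23 = -16992370/704191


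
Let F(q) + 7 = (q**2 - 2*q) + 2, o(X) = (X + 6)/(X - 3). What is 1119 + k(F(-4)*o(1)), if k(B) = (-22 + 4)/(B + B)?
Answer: 148845/133 ≈ 1119.1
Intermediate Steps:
o(X) = (6 + X)/(-3 + X)
F(q) = -5 + q**2 - 2*q (F(q) = -7 + ((q**2 - 2*q) + 2) = -7 + (2 + q**2 - 2*q) = -5 + q**2 - 2*q)
k(B) = -9/B (k(B) = -18*1/(2*B) = -9/B)
1119 + k(F(-4)*o(1)) = 1119 - 9*(-3 + 1)/((6 + 1)*(-5 + (-4)**2 - 2*(-4))) = 1119 - 9*(-2/(7*(-5 + 16 + 8))) = 1119 - 9/(19*(-1/2*7)) = 1119 - 9/(19*(-7/2)) = 1119 - 9/(-133/2) = 1119 - 9*(-2/133) = 1119 + 18/133 = 148845/133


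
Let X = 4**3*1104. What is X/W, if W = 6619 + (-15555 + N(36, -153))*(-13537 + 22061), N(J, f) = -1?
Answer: -23552/44197575 ≈ -0.00053288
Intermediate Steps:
X = 70656 (X = 64*1104 = 70656)
W = -132592725 (W = 6619 + (-15555 - 1)*(-13537 + 22061) = 6619 - 15556*8524 = 6619 - 132599344 = -132592725)
X/W = 70656/(-132592725) = 70656*(-1/132592725) = -23552/44197575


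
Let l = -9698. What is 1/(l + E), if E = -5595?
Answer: -1/15293 ≈ -6.5389e-5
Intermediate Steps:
1/(l + E) = 1/(-9698 - 5595) = 1/(-15293) = -1/15293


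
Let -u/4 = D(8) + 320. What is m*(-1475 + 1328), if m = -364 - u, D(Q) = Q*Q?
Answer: -172284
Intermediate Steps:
D(Q) = Q²
u = -1536 (u = -4*(8² + 320) = -4*(64 + 320) = -4*384 = -1536)
m = 1172 (m = -364 - 1*(-1536) = -364 + 1536 = 1172)
m*(-1475 + 1328) = 1172*(-1475 + 1328) = 1172*(-147) = -172284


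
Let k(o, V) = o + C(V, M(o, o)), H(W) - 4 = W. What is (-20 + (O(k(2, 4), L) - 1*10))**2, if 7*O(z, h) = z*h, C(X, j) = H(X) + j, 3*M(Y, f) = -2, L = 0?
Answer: 900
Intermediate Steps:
H(W) = 4 + W
M(Y, f) = -2/3 (M(Y, f) = (1/3)*(-2) = -2/3)
C(X, j) = 4 + X + j (C(X, j) = (4 + X) + j = 4 + X + j)
k(o, V) = 10/3 + V + o (k(o, V) = o + (4 + V - 2/3) = o + (10/3 + V) = 10/3 + V + o)
O(z, h) = h*z/7 (O(z, h) = (z*h)/7 = (h*z)/7 = h*z/7)
(-20 + (O(k(2, 4), L) - 1*10))**2 = (-20 + ((1/7)*0*(10/3 + 4 + 2) - 1*10))**2 = (-20 + ((1/7)*0*(28/3) - 10))**2 = (-20 + (0 - 10))**2 = (-20 - 10)**2 = (-30)**2 = 900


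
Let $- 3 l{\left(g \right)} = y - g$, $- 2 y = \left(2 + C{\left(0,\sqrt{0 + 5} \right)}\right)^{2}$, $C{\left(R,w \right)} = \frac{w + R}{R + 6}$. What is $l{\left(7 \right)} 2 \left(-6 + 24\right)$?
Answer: $\frac{653}{6} + 4 \sqrt{5} \approx 117.78$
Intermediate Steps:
$C{\left(R,w \right)} = \frac{R + w}{6 + R}$
$y = - \frac{\left(2 + \frac{\sqrt{5}}{6}\right)^{2}}{2}$ ($y = - \frac{\left(2 + \frac{0 + \sqrt{0 + 5}}{6 + 0}\right)^{2}}{2} = - \frac{\left(2 + \frac{0 + \sqrt{5}}{6}\right)^{2}}{2} = - \frac{\left(2 + \frac{\sqrt{5}}{6}\right)^{2}}{2} \approx -2.8148$)
$l{\left(g \right)} = \frac{g}{3} + \frac{\left(12 + \sqrt{5}\right)^{2}}{216}$ ($l{\left(g \right)} = - \frac{- \frac{\left(12 + \sqrt{5}\right)^{2}}{72} - g}{3} = - \frac{- g - \frac{\left(12 + \sqrt{5}\right)^{2}}{72}}{3} = \frac{g}{3} + \frac{\left(12 + \sqrt{5}\right)^{2}}{216}$)
$l{\left(7 \right)} 2 \left(-6 + 24\right) = \left(\frac{1}{3} \cdot 7 + \frac{\left(12 + \sqrt{5}\right)^{2}}{216}\right) 2 \left(-6 + 24\right) = \left(\frac{7}{3} + \frac{\left(12 + \sqrt{5}\right)^{2}}{216}\right) 2 \cdot 18 = \left(\frac{7}{3} + \frac{\left(12 + \sqrt{5}\right)^{2}}{216}\right) 36 = 84 + \frac{\left(12 + \sqrt{5}\right)^{2}}{6}$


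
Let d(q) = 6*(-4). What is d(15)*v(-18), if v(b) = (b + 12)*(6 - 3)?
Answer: 432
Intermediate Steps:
d(q) = -24
v(b) = 36 + 3*b (v(b) = (12 + b)*3 = 36 + 3*b)
d(15)*v(-18) = -24*(36 + 3*(-18)) = -24*(36 - 54) = -24*(-18) = 432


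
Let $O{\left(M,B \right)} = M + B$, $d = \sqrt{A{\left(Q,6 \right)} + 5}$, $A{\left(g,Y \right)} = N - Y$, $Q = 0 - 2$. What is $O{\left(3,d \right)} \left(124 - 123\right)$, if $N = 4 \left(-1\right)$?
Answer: $3 + i \sqrt{5} \approx 3.0 + 2.2361 i$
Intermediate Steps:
$N = -4$
$Q = -2$
$A{\left(g,Y \right)} = -4 - Y$
$d = i \sqrt{5}$ ($d = \sqrt{\left(-4 - 6\right) + 5} = \sqrt{-10 + 5} = \sqrt{-5} = i \sqrt{5} \approx 2.2361 i$)
$O{\left(M,B \right)} = B + M$
$O{\left(3,d \right)} \left(124 - 123\right) = \left(i \sqrt{5} + 3\right) \left(124 - 123\right) = \left(3 + i \sqrt{5}\right) 1 = 3 + i \sqrt{5}$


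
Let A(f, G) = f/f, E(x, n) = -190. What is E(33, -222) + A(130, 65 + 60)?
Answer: -189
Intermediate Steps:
A(f, G) = 1
E(33, -222) + A(130, 65 + 60) = -190 + 1 = -189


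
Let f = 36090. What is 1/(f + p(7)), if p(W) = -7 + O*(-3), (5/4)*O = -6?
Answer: 5/180487 ≈ 2.7703e-5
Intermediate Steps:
O = -24/5 (O = (⅘)*(-6) = -24/5 ≈ -4.8000)
p(W) = 37/5 (p(W) = -7 - 24/5*(-3) = -7 + 72/5 = 37/5)
1/(f + p(7)) = 1/(36090 + 37/5) = 1/(180487/5) = 5/180487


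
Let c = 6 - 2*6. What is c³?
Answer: -216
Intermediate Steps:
c = -6 (c = 6 - 12 = -6)
c³ = (-6)³ = -216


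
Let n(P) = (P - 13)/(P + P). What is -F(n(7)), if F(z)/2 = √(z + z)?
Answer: -2*I*√42/7 ≈ -1.8516*I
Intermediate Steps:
n(P) = (-13 + P)/(2*P) (n(P) = (-13 + P)/((2*P)) = (-13 + P)*(1/(2*P)) = (-13 + P)/(2*P))
F(z) = 2*√2*√z (F(z) = 2*√(z + z) = 2*√(2*z) = 2*(√2*√z) = 2*√2*√z)
-F(n(7)) = -2*√2*√((½)*(-13 + 7)/7) = -2*√2*√((½)*(⅐)*(-6)) = -2*√2*√(-3/7) = -2*√2*I*√21/7 = -2*I*√42/7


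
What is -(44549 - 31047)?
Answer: -13502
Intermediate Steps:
-(44549 - 31047) = -1*13502 = -13502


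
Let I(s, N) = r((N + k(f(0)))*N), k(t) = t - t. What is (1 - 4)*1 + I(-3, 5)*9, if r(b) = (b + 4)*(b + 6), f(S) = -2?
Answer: 8088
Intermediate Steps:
k(t) = 0
r(b) = (4 + b)*(6 + b)
I(s, N) = 24 + N⁴ + 10*N² (I(s, N) = 24 + ((N + 0)*N)² + 10*((N + 0)*N) = 24 + (N*N)² + 10*(N*N) = 24 + (N²)² + 10*N² = 24 + N⁴ + 10*N²)
(1 - 4)*1 + I(-3, 5)*9 = (1 - 4)*1 + (24 + 5⁴ + 10*5²)*9 = -3*1 + (24 + 625 + 10*25)*9 = -3 + (24 + 625 + 250)*9 = -3 + 899*9 = -3 + 8091 = 8088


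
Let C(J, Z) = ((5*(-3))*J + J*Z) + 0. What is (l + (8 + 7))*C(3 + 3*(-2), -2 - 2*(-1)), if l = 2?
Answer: 765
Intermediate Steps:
C(J, Z) = -15*J + J*Z (C(J, Z) = (-15*J + J*Z) + 0 = -15*J + J*Z)
(l + (8 + 7))*C(3 + 3*(-2), -2 - 2*(-1)) = (2 + (8 + 7))*((3 + 3*(-2))*(-15 + (-2 - 2*(-1)))) = (2 + 15)*((3 - 6)*(-15 + (-2 + 2))) = 17*(-3*(-15 + 0)) = 17*(-3*(-15)) = 17*45 = 765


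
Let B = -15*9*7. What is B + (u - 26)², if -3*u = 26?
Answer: 2311/9 ≈ 256.78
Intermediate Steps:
u = -26/3 (u = -⅓*26 = -26/3 ≈ -8.6667)
B = -945 (B = -135*7 = -945)
B + (u - 26)² = -945 + (-26/3 - 26)² = -945 + (-104/3)² = -945 + 10816/9 = 2311/9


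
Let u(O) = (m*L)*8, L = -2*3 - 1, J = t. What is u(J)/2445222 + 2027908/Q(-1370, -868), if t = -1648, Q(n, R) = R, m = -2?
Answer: -619835644795/265306587 ≈ -2336.3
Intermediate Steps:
J = -1648
L = -7 (L = -6 - 1 = -7)
u(O) = 112 (u(O) = -2*(-7)*8 = 14*8 = 112)
u(J)/2445222 + 2027908/Q(-1370, -868) = 112/2445222 + 2027908/(-868) = 112*(1/2445222) + 2027908*(-1/868) = 56/1222611 - 506977/217 = -619835644795/265306587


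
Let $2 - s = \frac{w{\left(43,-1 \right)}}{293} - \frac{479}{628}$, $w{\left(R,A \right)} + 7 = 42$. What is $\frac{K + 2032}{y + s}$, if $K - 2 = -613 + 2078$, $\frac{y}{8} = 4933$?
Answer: $\frac{643829996}{7262020231} \approx 0.088657$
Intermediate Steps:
$y = 39464$ ($y = 8 \cdot 4933 = 39464$)
$w{\left(R,A \right)} = 35$ ($w{\left(R,A \right)} = -7 + 42 = 35$)
$s = \frac{486375}{184004}$ ($s = 2 - \left(\frac{35}{293} - \frac{479}{628}\right) = 2 - - \frac{118367}{184004} = 2 + \frac{118367}{184004} = \frac{486375}{184004} \approx 2.6433$)
$K = 1467$ ($K = 2 + \left(-613 + 2078\right) = 2 + 1465 = 1467$)
$\frac{K + 2032}{y + s} = \frac{1467 + 2032}{39464 + \frac{486375}{184004}} = \frac{3499}{\frac{7262020231}{184004}} = 3499 \cdot \frac{184004}{7262020231} = \frac{643829996}{7262020231}$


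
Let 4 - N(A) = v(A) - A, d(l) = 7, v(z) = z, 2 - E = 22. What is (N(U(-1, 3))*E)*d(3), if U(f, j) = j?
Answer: -560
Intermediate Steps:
E = -20 (E = 2 - 1*22 = 2 - 22 = -20)
N(A) = 4 (N(A) = 4 - (A - A) = 4 - 1*0 = 4 + 0 = 4)
(N(U(-1, 3))*E)*d(3) = (4*(-20))*7 = -80*7 = -560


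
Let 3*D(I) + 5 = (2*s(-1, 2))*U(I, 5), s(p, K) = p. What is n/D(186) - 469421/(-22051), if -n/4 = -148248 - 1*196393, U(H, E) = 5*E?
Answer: -8288211467/110255 ≈ -75173.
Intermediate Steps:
n = 1378564 (n = -4*(-148248 - 1*196393) = -4*(-148248 - 196393) = -4*(-344641) = 1378564)
D(I) = -55/3 (D(I) = -5/3 + ((2*(-1))*(5*5))/3 = -5/3 + (-2*25)/3 = -5/3 + (⅓)*(-50) = -5/3 - 50/3 = -55/3)
n/D(186) - 469421/(-22051) = 1378564/(-55/3) - 469421/(-22051) = 1378564*(-3/55) - 469421*(-1/22051) = -375972/5 + 469421/22051 = -8288211467/110255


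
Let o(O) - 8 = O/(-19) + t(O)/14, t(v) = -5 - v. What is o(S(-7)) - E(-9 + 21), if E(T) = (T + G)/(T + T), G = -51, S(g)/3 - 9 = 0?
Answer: 6297/1064 ≈ 5.9182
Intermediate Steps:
S(g) = 27 (S(g) = 27 + 3*0 = 27 + 0 = 27)
o(O) = 107/14 - 33*O/266 (o(O) = 8 + (O/(-19) + (-5 - O)/14) = 8 + (O*(-1/19) + (-5 - O)*(1/14)) = 8 + (-O/19 + (-5/14 - O/14)) = 8 + (-5/14 - 33*O/266) = 107/14 - 33*O/266)
E(T) = (-51 + T)/(2*T) (E(T) = (T - 51)/(T + T) = (-51 + T)/((2*T)) = (-51 + T)*(1/(2*T)) = (-51 + T)/(2*T))
o(S(-7)) - E(-9 + 21) = (107/14 - 33/266*27) - (-51 + (-9 + 21))/(2*(-9 + 21)) = (107/14 - 891/266) - (-51 + 12)/(2*12) = 571/133 - (-39)/(2*12) = 571/133 - 1*(-13/8) = 571/133 + 13/8 = 6297/1064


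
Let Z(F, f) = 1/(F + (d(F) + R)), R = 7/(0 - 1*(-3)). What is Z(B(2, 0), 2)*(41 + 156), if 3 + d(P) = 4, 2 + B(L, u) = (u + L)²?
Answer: 591/16 ≈ 36.938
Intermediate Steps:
B(L, u) = -2 + (L + u)² (B(L, u) = -2 + (u + L)² = -2 + (L + u)²)
d(P) = 1 (d(P) = -3 + 4 = 1)
R = 7/3 (R = 7/(0 + 3) = 7/3 ≈ 2.3333)
Z(F, f) = 1/(10/3 + F) (Z(F, f) = 1/(F + (1 + 7/3)) = 1/(F + 10/3) = 1/(10/3 + F))
Z(B(2, 0), 2)*(41 + 156) = (3/(10 + 3*(-2 + (2 + 0)²)))*(41 + 156) = (3/(10 + 3*(-2 + 2²)))*197 = (3/(10 + 3*(-2 + 4)))*197 = (3/(10 + 3*2))*197 = (3/(10 + 6))*197 = (3/16)*197 = 591/16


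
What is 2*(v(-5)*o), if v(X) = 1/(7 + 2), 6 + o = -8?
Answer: -28/9 ≈ -3.1111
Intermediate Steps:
o = -14 (o = -6 - 8 = -14)
v(X) = ⅑ (v(X) = 1/9 = ⅑)
2*(v(-5)*o) = 2*((⅑)*(-14)) = 2*(-14/9) = -28/9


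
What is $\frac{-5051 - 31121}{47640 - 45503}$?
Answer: $- \frac{36172}{2137} \approx -16.927$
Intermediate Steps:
$\frac{-5051 - 31121}{47640 - 45503} = - \frac{36172}{2137}$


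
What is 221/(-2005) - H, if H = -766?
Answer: 1535609/2005 ≈ 765.89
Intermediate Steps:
221/(-2005) - H = 221/(-2005) - 1*(-766) = 221*(-1/2005) + 766 = -221/2005 + 766 = 1535609/2005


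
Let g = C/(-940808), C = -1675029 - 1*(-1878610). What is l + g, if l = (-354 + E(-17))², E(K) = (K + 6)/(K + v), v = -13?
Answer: 26472146507237/211681800 ≈ 1.2506e+5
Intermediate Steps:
C = 203581 (C = -1675029 + 1878610 = 203581)
E(K) = (6 + K)/(-13 + K) (E(K) = (K + 6)/(K - 13) = (6 + K)/(-13 + K))
g = -203581/940808 (g = 203581/(-940808) = 203581*(-1/940808) = -203581/940808 ≈ -0.21639)
l = 112550881/900 (l = (-354 + (6 - 17)/(-13 - 17))² = (-354 - 11/(-30))² = (-354 - 1/30*(-11))² = (-354 + 11/30)² = (-10609/30)² = 112550881/900 ≈ 1.2506e+5)
l + g = 112550881/900 - 203581/940808 = 26472146507237/211681800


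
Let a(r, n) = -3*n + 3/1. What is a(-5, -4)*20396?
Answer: 305940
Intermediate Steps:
a(r, n) = 3 - 3*n (a(r, n) = -3*n + 3*1 = -3*n + 3 = 3 - 3*n)
a(-5, -4)*20396 = (3 - 3*(-4))*20396 = (3 + 12)*20396 = 15*20396 = 305940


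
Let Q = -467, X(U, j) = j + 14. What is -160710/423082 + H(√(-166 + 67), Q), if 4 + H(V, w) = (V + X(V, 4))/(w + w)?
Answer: -39508022/8980877 - 3*I*√11/934 ≈ -4.3991 - 0.010653*I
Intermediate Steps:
X(U, j) = 14 + j
H(V, w) = -4 + (18 + V)/(2*w) (H(V, w) = -4 + (V + (14 + 4))/(w + w) = -4 + (V + 18)/((2*w)) = -4 + (18 + V)*(1/(2*w)) = -4 + (18 + V)/(2*w))
-160710/423082 + H(√(-166 + 67), Q) = -160710/423082 + (½)*(18 + √(-166 + 67) - 8*(-467))/(-467) = -160710*1/423082 + (½)*(-1/467)*(18 + √(-99) + 3736) = -7305/19231 + (½)*(-1/467)*(18 + 3*I*√11 + 3736) = -7305/19231 + (½)*(-1/467)*(3754 + 3*I*√11) = -7305/19231 + (-1877/467 - 3*I*√11/934) = -39508022/8980877 - 3*I*√11/934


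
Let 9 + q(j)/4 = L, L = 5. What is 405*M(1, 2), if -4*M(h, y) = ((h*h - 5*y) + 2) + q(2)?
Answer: 9315/4 ≈ 2328.8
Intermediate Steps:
q(j) = -16 (q(j) = -36 + 4*5 = -36 + 20 = -16)
M(h, y) = 7/2 - h**2/4 + 5*y/4 (M(h, y) = -(((h*h - 5*y) + 2) - 16)/4 = -(((h**2 - 5*y) + 2) - 16)/4 = -((2 + h**2 - 5*y) - 16)/4 = -(-14 + h**2 - 5*y)/4 = 7/2 - h**2/4 + 5*y/4)
405*M(1, 2) = 405*(7/2 - 1/4*1**2 + (5/4)*2) = 405*(7/2 - 1/4*1 + 5/2) = 405*(7/2 - 1/4 + 5/2) = 405*(23/4) = 9315/4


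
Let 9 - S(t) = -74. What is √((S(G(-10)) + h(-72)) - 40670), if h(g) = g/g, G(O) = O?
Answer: I*√40586 ≈ 201.46*I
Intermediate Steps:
S(t) = 83 (S(t) = 9 - 1*(-74) = 9 + 74 = 83)
h(g) = 1
√((S(G(-10)) + h(-72)) - 40670) = √((83 + 1) - 40670) = √(84 - 40670) = √(-40586) = I*√40586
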